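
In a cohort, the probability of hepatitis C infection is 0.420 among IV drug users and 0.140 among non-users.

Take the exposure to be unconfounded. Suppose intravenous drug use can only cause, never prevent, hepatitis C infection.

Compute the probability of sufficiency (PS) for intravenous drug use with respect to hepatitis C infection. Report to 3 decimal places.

PS ≈ 0.326

Let p₁ = 0.42, p₀ = 0.14.
Under exogeneity and monotonicity, PS = (p₁ − p₀) / (1 − p₀).
PS = (0.42 − 0.14) / (1 − 0.14) = 0.28 / 0.86 ≈ 0.3256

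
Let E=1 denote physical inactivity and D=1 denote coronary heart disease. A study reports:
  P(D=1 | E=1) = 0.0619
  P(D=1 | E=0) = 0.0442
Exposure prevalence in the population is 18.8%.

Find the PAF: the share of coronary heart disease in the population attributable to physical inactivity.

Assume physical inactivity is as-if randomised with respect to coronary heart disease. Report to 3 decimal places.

Let p₁ = 0.0619, p₀ = 0.0442.
Overall risk P(Y=1) = π·p₁ + (1−π)·p₀ = 0.188×0.0619 + 0.812×0.0442 = 0.047528.
Under exogeneity, PAF = [P(Y=1) − p₀] / P(Y=1).
PAF = (0.047528 − 0.0442) / 0.047528 ≈ 0.0700

PAF ≈ 0.070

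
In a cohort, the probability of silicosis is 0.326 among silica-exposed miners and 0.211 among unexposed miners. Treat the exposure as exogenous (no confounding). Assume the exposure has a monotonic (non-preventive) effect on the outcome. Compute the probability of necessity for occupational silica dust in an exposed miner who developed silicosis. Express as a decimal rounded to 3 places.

Let p₁ = 0.326, p₀ = 0.211.
Under exogeneity and monotonicity, PN = (p₁ − p₀) / p₁.
PN = (0.326 − 0.211) / 0.326 = 0.115 / 0.326 ≈ 0.3528

PN ≈ 0.353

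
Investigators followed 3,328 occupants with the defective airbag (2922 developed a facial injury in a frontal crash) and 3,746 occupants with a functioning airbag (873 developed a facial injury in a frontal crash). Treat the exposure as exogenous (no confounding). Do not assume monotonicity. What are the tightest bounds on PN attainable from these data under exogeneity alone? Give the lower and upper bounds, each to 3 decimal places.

p₁ = P(outcome | exposed) = 2922/3328 = 0.878
p₀ = P(outcome | unexposed) = 873/3746 = 0.23305
Under exogeneity alone the bounds on PN are max{0,(p₁−p₀)/p₁} ≤ PN ≤ min{1,(1−p₀)/p₁}.
  lower = (p₁ − p₀)/p₁ = 0.64496 / 0.878 ≈ 0.7346
  upper = min{1, (1 − p₀)/p₁} = 0.76695 / 0.878 ≈ 0.8735

0.735 ≤ PN ≤ 0.874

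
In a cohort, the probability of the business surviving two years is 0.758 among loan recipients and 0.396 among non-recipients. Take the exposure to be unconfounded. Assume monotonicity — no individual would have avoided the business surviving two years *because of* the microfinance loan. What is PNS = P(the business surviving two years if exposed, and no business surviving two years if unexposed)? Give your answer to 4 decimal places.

PNS ≈ 0.3620

Let p₁ = 0.758, p₀ = 0.396.
Under exogeneity and monotonicity, PNS = p₁ − p₀.
PNS = 0.758 − 0.396 = 0.362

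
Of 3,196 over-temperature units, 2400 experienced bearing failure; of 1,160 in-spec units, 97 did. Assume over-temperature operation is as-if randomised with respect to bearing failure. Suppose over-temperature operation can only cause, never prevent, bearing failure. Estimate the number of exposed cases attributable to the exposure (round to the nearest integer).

p₁ = P(outcome | exposed) = 2400/3196 = 0.75094
p₀ = P(outcome | unexposed) = 97/1160 = 0.083621
PN = (p₁ − p₀)/p₁ = (0.75094 − 0.083621) / 0.75094 ≈ 0.88865.
Attributable cases ≈ PN × (exposed cases) = 0.88865 × 2400 ≈ 2132.75.

about 2133 cases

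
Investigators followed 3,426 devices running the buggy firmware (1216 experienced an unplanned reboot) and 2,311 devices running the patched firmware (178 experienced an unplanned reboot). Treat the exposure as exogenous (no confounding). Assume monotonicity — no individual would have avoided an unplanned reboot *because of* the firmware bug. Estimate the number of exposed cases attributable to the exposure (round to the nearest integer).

about 952 cases

p₁ = P(outcome | exposed) = 1216/3426 = 0.35493
p₀ = P(outcome | unexposed) = 178/2311 = 0.077023
PN = (p₁ − p₀)/p₁ = (0.35493 − 0.077023) / 0.35493 ≈ 0.78299.
Attributable cases ≈ PN × (exposed cases) = 0.78299 × 1216 ≈ 952.12.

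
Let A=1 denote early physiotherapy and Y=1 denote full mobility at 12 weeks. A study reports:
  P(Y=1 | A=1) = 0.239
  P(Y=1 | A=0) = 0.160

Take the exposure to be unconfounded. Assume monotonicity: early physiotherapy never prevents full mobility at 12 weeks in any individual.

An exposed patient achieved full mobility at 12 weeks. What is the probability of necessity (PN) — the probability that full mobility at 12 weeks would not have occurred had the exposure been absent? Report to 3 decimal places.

Let p₁ = 0.239, p₀ = 0.16.
Under exogeneity and monotonicity, PN = (p₁ − p₀) / p₁.
PN = (0.239 − 0.16) / 0.239 = 0.079 / 0.239 ≈ 0.3305

PN ≈ 0.331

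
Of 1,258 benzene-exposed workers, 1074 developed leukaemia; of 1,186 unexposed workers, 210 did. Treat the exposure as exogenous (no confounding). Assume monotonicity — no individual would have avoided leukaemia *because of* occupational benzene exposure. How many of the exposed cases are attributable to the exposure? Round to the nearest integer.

about 851 cases

p₁ = P(outcome | exposed) = 1074/1258 = 0.85374
p₀ = P(outcome | unexposed) = 210/1186 = 0.17707
PN = (p₁ − p₀)/p₁ = (0.85374 − 0.17707) / 0.85374 ≈ 0.79260.
Attributable cases ≈ PN × (exposed cases) = 0.79260 × 1074 ≈ 851.25.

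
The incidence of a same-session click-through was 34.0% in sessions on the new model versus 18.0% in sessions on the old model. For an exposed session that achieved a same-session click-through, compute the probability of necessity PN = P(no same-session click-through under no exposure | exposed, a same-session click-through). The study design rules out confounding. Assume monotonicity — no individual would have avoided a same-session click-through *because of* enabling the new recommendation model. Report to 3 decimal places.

PN ≈ 0.471

p₁ = 0.34, p₀ = 0.18.
Under exogeneity and monotonicity, PN = (p₁ − p₀) / p₁.
PN = (0.34 − 0.18) / 0.34 = 0.16 / 0.34 ≈ 0.4706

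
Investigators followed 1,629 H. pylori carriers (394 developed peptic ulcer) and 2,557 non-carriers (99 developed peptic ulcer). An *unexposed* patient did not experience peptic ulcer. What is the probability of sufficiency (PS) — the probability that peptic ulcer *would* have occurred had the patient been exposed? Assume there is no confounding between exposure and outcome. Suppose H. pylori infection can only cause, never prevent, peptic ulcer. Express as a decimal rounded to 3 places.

p₁ = P(outcome | exposed) = 394/1629 = 0.24187
p₀ = P(outcome | unexposed) = 99/2557 = 0.038717
Under exogeneity and monotonicity, PS = (p₁ − p₀) / (1 − p₀).
PS = (0.24187 − 0.038717) / (1 − 0.038717) = 0.20315 / 0.96128 ≈ 0.2113

PS ≈ 0.211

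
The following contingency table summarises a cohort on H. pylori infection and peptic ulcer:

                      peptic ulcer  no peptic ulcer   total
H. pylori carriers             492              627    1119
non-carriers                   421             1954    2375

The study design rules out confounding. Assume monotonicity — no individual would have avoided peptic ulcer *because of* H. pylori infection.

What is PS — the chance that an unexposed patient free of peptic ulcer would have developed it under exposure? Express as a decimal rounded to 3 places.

PS ≈ 0.319

p₁ = P(outcome | exposed) = 492/1119 = 0.43968
p₀ = P(outcome | unexposed) = 421/2375 = 0.17726
Under exogeneity and monotonicity, PS = (p₁ − p₀)/(1 − p₀).
PS = (0.43968 − 0.17726) / 0.82274 ≈ 0.3190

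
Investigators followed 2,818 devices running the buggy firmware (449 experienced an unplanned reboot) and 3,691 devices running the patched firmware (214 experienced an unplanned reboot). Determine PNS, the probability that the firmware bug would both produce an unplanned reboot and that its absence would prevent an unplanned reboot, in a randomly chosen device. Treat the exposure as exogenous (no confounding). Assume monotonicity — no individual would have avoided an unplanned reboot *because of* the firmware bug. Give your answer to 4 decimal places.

p₁ = P(outcome | exposed) = 449/2818 = 0.15933
p₀ = P(outcome | unexposed) = 214/3691 = 0.057979
Under exogeneity and monotonicity, PNS = p₁ − p₀.
PNS = 0.15933 − 0.057979 = 0.10135

PNS ≈ 0.1014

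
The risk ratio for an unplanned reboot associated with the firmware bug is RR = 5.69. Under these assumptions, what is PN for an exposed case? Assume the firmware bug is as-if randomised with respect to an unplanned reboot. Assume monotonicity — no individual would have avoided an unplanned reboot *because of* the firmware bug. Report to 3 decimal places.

Under exogeneity and monotonicity, PN = (RR − 1) / RR = 1 − 1/RR.
PN = (5.69 − 1) / 5.69 = 4.69 / 5.69 ≈ 0.8243

PN ≈ 0.824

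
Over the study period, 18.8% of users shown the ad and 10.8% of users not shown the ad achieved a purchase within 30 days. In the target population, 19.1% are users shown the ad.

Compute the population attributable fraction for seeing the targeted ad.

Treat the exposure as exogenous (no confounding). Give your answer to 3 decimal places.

p₁ = 0.188, p₀ = 0.108.
Overall risk P(Y=1) = π·p₁ + (1−π)·p₀ = 0.191×0.188 + 0.809×0.108 = 0.12328.
Under exogeneity, PAF = [P(Y=1) − p₀] / P(Y=1).
PAF = (0.12328 − 0.108) / 0.12328 ≈ 0.1239

PAF ≈ 0.124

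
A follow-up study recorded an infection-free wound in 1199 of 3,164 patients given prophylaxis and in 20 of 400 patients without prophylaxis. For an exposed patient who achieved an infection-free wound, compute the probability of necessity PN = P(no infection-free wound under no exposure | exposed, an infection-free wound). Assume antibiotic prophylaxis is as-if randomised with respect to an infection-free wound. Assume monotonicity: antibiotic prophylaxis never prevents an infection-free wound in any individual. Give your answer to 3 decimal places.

PN ≈ 0.868

p₁ = P(outcome | exposed) = 1199/3164 = 0.37895
p₀ = P(outcome | unexposed) = 20/400 = 0.05
Under exogeneity and monotonicity, PN = (p₁ − p₀) / p₁.
PN = (0.37895 − 0.05) / 0.37895 = 0.32895 / 0.37895 ≈ 0.8681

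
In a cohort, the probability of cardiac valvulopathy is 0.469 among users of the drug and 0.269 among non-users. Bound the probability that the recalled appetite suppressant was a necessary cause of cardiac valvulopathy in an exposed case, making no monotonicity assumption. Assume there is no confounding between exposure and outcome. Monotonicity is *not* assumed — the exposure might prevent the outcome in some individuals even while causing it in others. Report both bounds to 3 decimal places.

0.426 ≤ PN ≤ 1.000

Let p₁ = 0.469, p₀ = 0.269.
Under exogeneity alone the bounds on PN are max{0,(p₁−p₀)/p₁} ≤ PN ≤ min{1,(1−p₀)/p₁}.
  lower = (p₁ − p₀)/p₁ = 0.2 / 0.469 ≈ 0.4264
  upper = min{1, (1 − p₀)/p₁} = 0.731 / 0.469 ≈ 1.5586 → capped at 1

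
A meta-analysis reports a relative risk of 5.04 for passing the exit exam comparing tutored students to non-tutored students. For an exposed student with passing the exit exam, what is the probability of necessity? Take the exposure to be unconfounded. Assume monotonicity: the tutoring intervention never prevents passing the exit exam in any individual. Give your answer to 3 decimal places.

PN ≈ 0.802

Under exogeneity and monotonicity, PN = (RR − 1) / RR = 1 − 1/RR.
PN = (5.04 − 1) / 5.04 = 4.04 / 5.04 ≈ 0.8016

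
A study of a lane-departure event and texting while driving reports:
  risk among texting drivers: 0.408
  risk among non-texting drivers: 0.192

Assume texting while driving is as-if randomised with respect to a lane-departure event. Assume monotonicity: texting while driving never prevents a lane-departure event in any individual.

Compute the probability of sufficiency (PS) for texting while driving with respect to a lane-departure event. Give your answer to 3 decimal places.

PS ≈ 0.267

Let p₁ = 0.408, p₀ = 0.192.
Under exogeneity and monotonicity, PS = (p₁ − p₀) / (1 − p₀).
PS = (0.408 − 0.192) / (1 − 0.192) = 0.216 / 0.808 ≈ 0.2673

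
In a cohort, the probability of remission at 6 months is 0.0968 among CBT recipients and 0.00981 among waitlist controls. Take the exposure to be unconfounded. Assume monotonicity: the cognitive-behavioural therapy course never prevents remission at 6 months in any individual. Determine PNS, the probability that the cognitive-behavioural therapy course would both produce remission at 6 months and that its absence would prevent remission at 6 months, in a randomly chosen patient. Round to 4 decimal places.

PNS ≈ 0.0870

Let p₁ = 0.0968, p₀ = 0.00981.
Under exogeneity and monotonicity, PNS = p₁ − p₀.
PNS = 0.0968 − 0.00981 = 0.08699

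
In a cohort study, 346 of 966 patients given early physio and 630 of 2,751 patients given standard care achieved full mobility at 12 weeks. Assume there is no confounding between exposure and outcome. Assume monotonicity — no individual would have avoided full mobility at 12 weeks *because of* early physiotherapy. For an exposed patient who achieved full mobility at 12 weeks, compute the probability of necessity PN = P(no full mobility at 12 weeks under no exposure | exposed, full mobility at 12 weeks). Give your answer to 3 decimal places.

p₁ = P(outcome | exposed) = 346/966 = 0.35818
p₀ = P(outcome | unexposed) = 630/2751 = 0.22901
Under exogeneity and monotonicity, PN = (p₁ − p₀) / p₁.
PN = (0.35818 − 0.22901) / 0.35818 = 0.12917 / 0.35818 ≈ 0.3606

PN ≈ 0.361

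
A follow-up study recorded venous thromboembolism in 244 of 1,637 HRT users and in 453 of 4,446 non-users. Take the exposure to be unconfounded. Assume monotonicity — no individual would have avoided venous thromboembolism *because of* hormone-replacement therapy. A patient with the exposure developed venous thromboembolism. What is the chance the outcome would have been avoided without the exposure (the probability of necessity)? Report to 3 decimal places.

p₁ = P(outcome | exposed) = 244/1637 = 0.14905
p₀ = P(outcome | unexposed) = 453/4446 = 0.10189
Under exogeneity and monotonicity, PN = (p₁ − p₀) / p₁.
PN = (0.14905 − 0.10189) / 0.14905 = 0.047164 / 0.14905 ≈ 0.3164

PN ≈ 0.316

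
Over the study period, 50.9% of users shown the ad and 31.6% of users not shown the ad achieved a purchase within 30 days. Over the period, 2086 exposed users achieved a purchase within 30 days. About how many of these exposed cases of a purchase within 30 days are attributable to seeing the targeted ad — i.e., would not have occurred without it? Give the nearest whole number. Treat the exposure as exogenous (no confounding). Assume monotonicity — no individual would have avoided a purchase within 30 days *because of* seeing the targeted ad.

p₁ = 0.509, p₀ = 0.316.
PN = (p₁ − p₀)/p₁ = (0.509 − 0.316) / 0.509 ≈ 0.37917.
Attributable cases ≈ PN × (exposed cases) = 0.37917 × 2086 ≈ 790.96.

about 791 cases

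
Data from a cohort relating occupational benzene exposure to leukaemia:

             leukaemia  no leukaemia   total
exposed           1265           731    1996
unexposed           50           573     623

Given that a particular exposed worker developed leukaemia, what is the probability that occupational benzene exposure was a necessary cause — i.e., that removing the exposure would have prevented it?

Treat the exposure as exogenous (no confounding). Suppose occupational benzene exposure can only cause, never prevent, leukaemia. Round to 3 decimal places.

p₁ = P(outcome | exposed) = 1265/1996 = 0.63377
p₀ = P(outcome | unexposed) = 50/623 = 0.080257
Under exogeneity and monotonicity, PN = (p₁ − p₀) / p₁.
PN = (0.63377 − 0.080257) / 0.63377 = 0.55351 / 0.63377 ≈ 0.8734

PN ≈ 0.873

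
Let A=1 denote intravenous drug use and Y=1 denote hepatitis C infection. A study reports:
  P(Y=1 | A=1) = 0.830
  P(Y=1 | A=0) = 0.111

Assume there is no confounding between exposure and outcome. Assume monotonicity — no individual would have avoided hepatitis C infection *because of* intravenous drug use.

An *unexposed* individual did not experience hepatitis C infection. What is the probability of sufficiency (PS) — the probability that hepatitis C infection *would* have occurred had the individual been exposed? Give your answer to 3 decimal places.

PS ≈ 0.809

Let p₁ = 0.83, p₀ = 0.111.
Under exogeneity and monotonicity, PS = (p₁ − p₀) / (1 − p₀).
PS = (0.83 − 0.111) / (1 − 0.111) = 0.719 / 0.889 ≈ 0.8088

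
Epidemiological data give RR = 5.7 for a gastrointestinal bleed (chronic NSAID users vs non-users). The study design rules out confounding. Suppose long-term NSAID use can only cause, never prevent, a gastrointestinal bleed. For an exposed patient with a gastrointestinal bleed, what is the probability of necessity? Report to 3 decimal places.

Under exogeneity and monotonicity, PN = (RR − 1) / RR = 1 − 1/RR.
PN = (5.7 − 1) / 5.7 = 4.7 / 5.7 ≈ 0.8246

PN ≈ 0.825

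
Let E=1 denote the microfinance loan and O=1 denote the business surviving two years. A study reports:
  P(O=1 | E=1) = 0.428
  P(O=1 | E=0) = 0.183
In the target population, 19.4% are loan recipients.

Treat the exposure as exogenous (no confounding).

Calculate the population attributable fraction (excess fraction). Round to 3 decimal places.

Let p₁ = 0.428, p₀ = 0.183.
Overall risk P(Y=1) = π·p₁ + (1−π)·p₀ = 0.194×0.428 + 0.806×0.183 = 0.23053.
Under exogeneity, PAF = [P(Y=1) − p₀] / P(Y=1).
PAF = (0.23053 − 0.183) / 0.23053 ≈ 0.2062

PAF ≈ 0.206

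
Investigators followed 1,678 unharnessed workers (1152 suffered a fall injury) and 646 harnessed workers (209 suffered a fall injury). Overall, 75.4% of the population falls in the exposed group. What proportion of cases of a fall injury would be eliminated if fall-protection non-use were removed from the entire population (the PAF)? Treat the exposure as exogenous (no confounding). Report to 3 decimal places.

p₁ = P(outcome | exposed) = 1152/1678 = 0.68653
p₀ = P(outcome | unexposed) = 209/646 = 0.32353
Overall risk P(Y=1) = π·p₁ + (1−π)·p₀ = 0.754×0.68653 + 0.246×0.32353 = 0.59723.
Under exogeneity, PAF = [P(Y=1) − p₀] / P(Y=1).
PAF = (0.59723 − 0.32353) / 0.59723 ≈ 0.4583

PAF ≈ 0.458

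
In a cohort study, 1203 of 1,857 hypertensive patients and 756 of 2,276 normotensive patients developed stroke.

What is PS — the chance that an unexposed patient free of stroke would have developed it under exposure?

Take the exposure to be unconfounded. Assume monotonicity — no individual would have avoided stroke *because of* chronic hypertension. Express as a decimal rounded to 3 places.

PS ≈ 0.473

p₁ = P(outcome | exposed) = 1203/1857 = 0.64782
p₀ = P(outcome | unexposed) = 756/2276 = 0.33216
Under exogeneity and monotonicity, PS = (p₁ − p₀) / (1 − p₀).
PS = (0.64782 − 0.33216) / (1 − 0.33216) = 0.31566 / 0.66784 ≈ 0.4727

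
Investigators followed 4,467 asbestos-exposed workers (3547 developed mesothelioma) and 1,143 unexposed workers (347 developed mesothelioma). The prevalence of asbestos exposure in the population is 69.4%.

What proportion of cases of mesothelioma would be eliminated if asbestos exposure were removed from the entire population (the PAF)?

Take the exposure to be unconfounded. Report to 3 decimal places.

PAF ≈ 0.529

p₁ = P(outcome | exposed) = 3547/4467 = 0.79405
p₀ = P(outcome | unexposed) = 347/1143 = 0.30359
Overall risk P(Y=1) = π·p₁ + (1−π)·p₀ = 0.694×0.79405 + 0.306×0.30359 = 0.64397.
Under exogeneity, PAF = [P(Y=1) − p₀] / P(Y=1).
PAF = (0.64397 − 0.30359) / 0.64397 ≈ 0.5286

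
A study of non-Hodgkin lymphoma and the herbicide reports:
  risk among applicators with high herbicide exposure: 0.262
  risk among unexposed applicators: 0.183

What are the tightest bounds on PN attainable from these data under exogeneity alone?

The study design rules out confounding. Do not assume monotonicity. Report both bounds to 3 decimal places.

Let p₁ = 0.262, p₀ = 0.183.
Under exogeneity alone the bounds on PN are max{0,(p₁−p₀)/p₁} ≤ PN ≤ min{1,(1−p₀)/p₁}.
  lower = (p₁ − p₀)/p₁ = 0.079 / 0.262 ≈ 0.3015
  upper = min{1, (1 − p₀)/p₁} = 0.817 / 0.262 ≈ 3.1183 → capped at 1

0.302 ≤ PN ≤ 1.000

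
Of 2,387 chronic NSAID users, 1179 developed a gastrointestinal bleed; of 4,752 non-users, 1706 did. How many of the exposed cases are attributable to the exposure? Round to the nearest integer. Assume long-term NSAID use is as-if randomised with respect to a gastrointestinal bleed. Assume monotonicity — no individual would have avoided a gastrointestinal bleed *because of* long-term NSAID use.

about 322 cases

p₁ = P(outcome | exposed) = 1179/2387 = 0.49393
p₀ = P(outcome | unexposed) = 1706/4752 = 0.35901
PN = (p₁ − p₀)/p₁ = (0.49393 − 0.35901) / 0.49393 ≈ 0.27316.
Attributable cases ≈ PN × (exposed cases) = 0.27316 × 1179 ≈ 322.05.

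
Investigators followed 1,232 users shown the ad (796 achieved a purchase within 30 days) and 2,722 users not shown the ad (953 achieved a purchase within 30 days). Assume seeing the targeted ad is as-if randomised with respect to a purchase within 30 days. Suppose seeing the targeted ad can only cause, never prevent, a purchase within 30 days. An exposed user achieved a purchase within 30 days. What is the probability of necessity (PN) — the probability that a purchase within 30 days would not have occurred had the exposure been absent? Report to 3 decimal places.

p₁ = P(outcome | exposed) = 796/1232 = 0.6461
p₀ = P(outcome | unexposed) = 953/2722 = 0.35011
Under exogeneity and monotonicity, PN = (p₁ − p₀) / p₁.
PN = (0.6461 − 0.35011) / 0.6461 = 0.29599 / 0.6461 ≈ 0.4581

PN ≈ 0.458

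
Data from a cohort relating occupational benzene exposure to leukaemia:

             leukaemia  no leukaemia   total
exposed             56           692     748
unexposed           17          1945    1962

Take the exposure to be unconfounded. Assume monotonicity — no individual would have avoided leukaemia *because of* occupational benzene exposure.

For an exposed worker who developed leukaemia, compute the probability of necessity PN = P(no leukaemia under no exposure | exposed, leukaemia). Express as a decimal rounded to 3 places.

p₁ = P(outcome | exposed) = 56/748 = 0.074866
p₀ = P(outcome | unexposed) = 17/1962 = 0.0086646
Under exogeneity and monotonicity, PN = (p₁ − p₀) / p₁.
PN = (0.074866 − 0.0086646) / 0.074866 = 0.066202 / 0.074866 ≈ 0.8843

PN ≈ 0.884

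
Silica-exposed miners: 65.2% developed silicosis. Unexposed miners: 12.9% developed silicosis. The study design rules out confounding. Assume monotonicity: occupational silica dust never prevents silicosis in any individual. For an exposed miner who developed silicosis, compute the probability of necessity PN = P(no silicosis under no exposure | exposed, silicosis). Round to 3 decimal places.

p₁ = 0.652, p₀ = 0.129.
Under exogeneity and monotonicity, PN = (p₁ − p₀) / p₁.
PN = (0.652 − 0.129) / 0.652 = 0.523 / 0.652 ≈ 0.8021

PN ≈ 0.802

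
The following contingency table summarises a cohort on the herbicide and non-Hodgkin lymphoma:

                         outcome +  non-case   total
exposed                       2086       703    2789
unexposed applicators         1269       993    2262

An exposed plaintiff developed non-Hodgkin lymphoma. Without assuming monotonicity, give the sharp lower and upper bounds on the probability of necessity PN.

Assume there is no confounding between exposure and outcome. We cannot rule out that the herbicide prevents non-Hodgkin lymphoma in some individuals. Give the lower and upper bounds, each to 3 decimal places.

0.250 ≤ PN ≤ 0.587

p₁ = P(outcome | exposed) = 2086/2789 = 0.74794
p₀ = P(outcome | unexposed) = 1269/2262 = 0.56101
Under exogeneity alone the bounds on PN are max{0,(p₁−p₀)/p₁} ≤ PN ≤ min{1,(1−p₀)/p₁}.
  lower = (p₁ − p₀)/p₁ = 0.18693 / 0.74794 ≈ 0.2499
  upper = min{1, (1 − p₀)/p₁} = 0.43899 / 0.74794 ≈ 0.5869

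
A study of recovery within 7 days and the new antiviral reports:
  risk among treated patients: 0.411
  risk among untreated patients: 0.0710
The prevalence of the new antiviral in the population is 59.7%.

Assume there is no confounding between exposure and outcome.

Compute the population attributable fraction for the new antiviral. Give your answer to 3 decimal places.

Let p₁ = 0.411, p₀ = 0.071.
Overall risk P(Y=1) = π·p₁ + (1−π)·p₀ = 0.597×0.411 + 0.403×0.071 = 0.27398.
Under exogeneity, PAF = [P(Y=1) − p₀] / P(Y=1).
PAF = (0.27398 − 0.071) / 0.27398 ≈ 0.7409

PAF ≈ 0.741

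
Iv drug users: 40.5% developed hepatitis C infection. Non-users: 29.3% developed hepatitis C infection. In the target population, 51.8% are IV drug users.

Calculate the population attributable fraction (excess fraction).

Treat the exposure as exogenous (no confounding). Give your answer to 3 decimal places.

p₁ = 0.405, p₀ = 0.293.
Overall risk P(Y=1) = π·p₁ + (1−π)·p₀ = 0.518×0.405 + 0.482×0.293 = 0.35102.
Under exogeneity, PAF = [P(Y=1) − p₀] / P(Y=1).
PAF = (0.35102 − 0.293) / 0.35102 ≈ 0.1653

PAF ≈ 0.165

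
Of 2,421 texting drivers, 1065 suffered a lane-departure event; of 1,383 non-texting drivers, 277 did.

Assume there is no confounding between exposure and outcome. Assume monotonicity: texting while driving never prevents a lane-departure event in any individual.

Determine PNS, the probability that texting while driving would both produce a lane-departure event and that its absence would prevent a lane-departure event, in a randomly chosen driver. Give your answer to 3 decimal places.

PNS ≈ 0.240

p₁ = P(outcome | exposed) = 1065/2421 = 0.4399
p₀ = P(outcome | unexposed) = 277/1383 = 0.20029
Under exogeneity and monotonicity, PNS = p₁ − p₀.
PNS = 0.4399 − 0.20029 = 0.23961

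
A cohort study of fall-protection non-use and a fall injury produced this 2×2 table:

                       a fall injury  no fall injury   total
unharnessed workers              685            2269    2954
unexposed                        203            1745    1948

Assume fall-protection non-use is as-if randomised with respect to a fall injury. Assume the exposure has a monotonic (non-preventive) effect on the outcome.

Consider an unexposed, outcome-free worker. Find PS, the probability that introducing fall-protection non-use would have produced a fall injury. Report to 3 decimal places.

PS ≈ 0.143

p₁ = P(outcome | exposed) = 685/2954 = 0.23189
p₀ = P(outcome | unexposed) = 203/1948 = 0.10421
Under exogeneity and monotonicity, PS = (p₁ − p₀)/(1 − p₀).
PS = (0.23189 − 0.10421) / 0.89579 ≈ 0.1425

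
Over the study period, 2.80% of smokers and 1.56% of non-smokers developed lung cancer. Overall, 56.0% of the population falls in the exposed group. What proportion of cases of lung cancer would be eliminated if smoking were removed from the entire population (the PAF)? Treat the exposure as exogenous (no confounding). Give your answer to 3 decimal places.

p₁ = 0.028, p₀ = 0.0156.
Overall risk P(Y=1) = π·p₁ + (1−π)·p₀ = 0.56×0.028 + 0.44×0.0156 = 0.022544.
Under exogeneity, PAF = [P(Y=1) − p₀] / P(Y=1).
PAF = (0.022544 − 0.0156) / 0.022544 ≈ 0.3080

PAF ≈ 0.308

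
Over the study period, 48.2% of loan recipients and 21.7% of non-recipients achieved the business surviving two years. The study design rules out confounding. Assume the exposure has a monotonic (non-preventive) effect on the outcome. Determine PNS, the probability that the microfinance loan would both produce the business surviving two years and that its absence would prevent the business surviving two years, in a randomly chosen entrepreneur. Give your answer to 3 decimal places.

p₁ = 0.482, p₀ = 0.217.
Under exogeneity and monotonicity, PNS = p₁ − p₀.
PNS = 0.482 − 0.217 = 0.265

PNS ≈ 0.265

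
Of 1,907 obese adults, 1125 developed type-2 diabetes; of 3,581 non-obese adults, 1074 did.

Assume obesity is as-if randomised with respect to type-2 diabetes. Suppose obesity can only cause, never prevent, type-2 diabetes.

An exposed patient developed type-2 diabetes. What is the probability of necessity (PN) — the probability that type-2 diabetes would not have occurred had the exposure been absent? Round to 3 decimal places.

PN ≈ 0.492

p₁ = P(outcome | exposed) = 1125/1907 = 0.58993
p₀ = P(outcome | unexposed) = 1074/3581 = 0.29992
Under exogeneity and monotonicity, PN = (p₁ − p₀) / p₁.
PN = (0.58993 − 0.29992) / 0.58993 = 0.29002 / 0.58993 ≈ 0.4916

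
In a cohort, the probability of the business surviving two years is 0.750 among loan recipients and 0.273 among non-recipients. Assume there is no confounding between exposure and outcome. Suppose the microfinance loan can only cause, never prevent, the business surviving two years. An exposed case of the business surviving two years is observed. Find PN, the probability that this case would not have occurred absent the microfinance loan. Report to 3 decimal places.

PN ≈ 0.636

Let p₁ = 0.75, p₀ = 0.273.
Under exogeneity and monotonicity, PN = (p₁ − p₀) / p₁.
PN = (0.75 − 0.273) / 0.75 = 0.477 / 0.75 ≈ 0.6360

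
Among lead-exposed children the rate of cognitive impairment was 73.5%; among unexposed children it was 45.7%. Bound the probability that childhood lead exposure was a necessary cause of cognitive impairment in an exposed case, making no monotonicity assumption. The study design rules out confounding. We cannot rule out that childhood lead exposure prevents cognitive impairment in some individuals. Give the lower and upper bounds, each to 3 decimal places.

p₁ = 0.735, p₀ = 0.457.
Under exogeneity alone the bounds on PN are max{0,(p₁−p₀)/p₁} ≤ PN ≤ min{1,(1−p₀)/p₁}.
  lower = (p₁ − p₀)/p₁ = 0.278 / 0.735 ≈ 0.3782
  upper = min{1, (1 − p₀)/p₁} = 0.543 / 0.735 ≈ 0.7388

0.378 ≤ PN ≤ 0.739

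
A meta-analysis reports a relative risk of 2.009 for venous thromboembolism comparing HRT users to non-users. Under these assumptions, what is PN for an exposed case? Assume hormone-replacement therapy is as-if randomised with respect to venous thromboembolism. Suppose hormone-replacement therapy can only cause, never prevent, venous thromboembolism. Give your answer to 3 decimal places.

Under exogeneity and monotonicity, PN = (RR − 1) / RR = 1 − 1/RR.
PN = (2.009 − 1) / 2.009 = 1.009 / 2.009 ≈ 0.5022

PN ≈ 0.502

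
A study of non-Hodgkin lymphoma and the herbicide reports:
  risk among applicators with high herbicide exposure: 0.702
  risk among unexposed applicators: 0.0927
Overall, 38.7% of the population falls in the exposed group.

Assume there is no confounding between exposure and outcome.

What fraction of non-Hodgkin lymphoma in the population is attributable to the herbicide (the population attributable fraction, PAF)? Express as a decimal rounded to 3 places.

Let p₁ = 0.702, p₀ = 0.0927.
Overall risk P(Y=1) = π·p₁ + (1−π)·p₀ = 0.387×0.702 + 0.613×0.0927 = 0.3285.
Under exogeneity, PAF = [P(Y=1) − p₀] / P(Y=1).
PAF = (0.3285 − 0.0927) / 0.3285 ≈ 0.7178

PAF ≈ 0.718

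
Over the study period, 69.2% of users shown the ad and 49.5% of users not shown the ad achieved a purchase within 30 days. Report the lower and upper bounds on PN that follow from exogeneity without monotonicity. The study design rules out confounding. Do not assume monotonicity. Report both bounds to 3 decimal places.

p₁ = 0.692, p₀ = 0.495.
Under exogeneity alone the bounds on PN are max{0,(p₁−p₀)/p₁} ≤ PN ≤ min{1,(1−p₀)/p₁}.
  lower = (p₁ − p₀)/p₁ = 0.197 / 0.692 ≈ 0.2847
  upper = min{1, (1 − p₀)/p₁} = 0.505 / 0.692 ≈ 0.7298

0.285 ≤ PN ≤ 0.730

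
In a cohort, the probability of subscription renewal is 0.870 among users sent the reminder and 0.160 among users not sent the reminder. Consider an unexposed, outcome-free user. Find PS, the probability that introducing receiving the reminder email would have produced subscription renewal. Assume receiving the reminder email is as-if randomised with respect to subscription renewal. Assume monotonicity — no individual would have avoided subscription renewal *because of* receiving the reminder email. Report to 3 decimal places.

Let p₁ = 0.87, p₀ = 0.16.
Under exogeneity and monotonicity, PS = (p₁ − p₀) / (1 − p₀).
PS = (0.87 − 0.16) / (1 − 0.16) = 0.71 / 0.84 ≈ 0.8452

PS ≈ 0.845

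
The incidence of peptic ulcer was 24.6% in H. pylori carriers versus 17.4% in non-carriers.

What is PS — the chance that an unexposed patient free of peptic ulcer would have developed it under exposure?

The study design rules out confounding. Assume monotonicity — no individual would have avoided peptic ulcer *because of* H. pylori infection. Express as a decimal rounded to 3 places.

p₁ = 0.246, p₀ = 0.174.
Under exogeneity and monotonicity, PS = (p₁ − p₀) / (1 − p₀).
PS = (0.246 − 0.174) / (1 − 0.174) = 0.072 / 0.826 ≈ 0.0872

PS ≈ 0.087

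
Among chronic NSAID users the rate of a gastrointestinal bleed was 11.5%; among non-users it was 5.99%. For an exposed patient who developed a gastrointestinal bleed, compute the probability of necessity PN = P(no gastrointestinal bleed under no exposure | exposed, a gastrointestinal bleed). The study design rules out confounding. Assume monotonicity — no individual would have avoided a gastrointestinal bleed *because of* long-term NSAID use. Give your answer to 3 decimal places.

PN ≈ 0.479

p₁ = 0.115, p₀ = 0.0599.
Under exogeneity and monotonicity, PN = (p₁ − p₀) / p₁.
PN = (0.115 − 0.0599) / 0.115 = 0.0551 / 0.115 ≈ 0.4791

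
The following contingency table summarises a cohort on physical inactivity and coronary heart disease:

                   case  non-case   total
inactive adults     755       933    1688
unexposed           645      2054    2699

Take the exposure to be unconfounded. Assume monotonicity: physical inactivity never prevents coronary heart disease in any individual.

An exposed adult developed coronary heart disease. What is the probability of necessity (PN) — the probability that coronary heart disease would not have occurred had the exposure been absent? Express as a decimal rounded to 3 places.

PN ≈ 0.466

p₁ = P(outcome | exposed) = 755/1688 = 0.44727
p₀ = P(outcome | unexposed) = 645/2699 = 0.23898
Under exogeneity and monotonicity, PN = (p₁ − p₀)/p₁.
PN = (0.44727 − 0.23898) / 0.44727 ≈ 0.4657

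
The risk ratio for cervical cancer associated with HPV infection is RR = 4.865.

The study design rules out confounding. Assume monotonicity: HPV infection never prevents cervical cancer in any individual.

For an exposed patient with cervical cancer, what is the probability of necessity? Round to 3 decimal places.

Under exogeneity and monotonicity, PN = (RR − 1) / RR = 1 − 1/RR.
PN = (4.865 − 1) / 4.865 = 3.865 / 4.865 ≈ 0.7945

PN ≈ 0.794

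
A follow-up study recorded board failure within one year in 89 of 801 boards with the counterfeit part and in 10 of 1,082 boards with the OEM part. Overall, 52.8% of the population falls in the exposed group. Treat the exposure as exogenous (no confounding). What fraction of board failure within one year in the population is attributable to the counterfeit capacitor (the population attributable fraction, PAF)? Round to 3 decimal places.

p₁ = P(outcome | exposed) = 89/801 = 0.11111
p₀ = P(outcome | unexposed) = 10/1082 = 0.0092421
Overall risk P(Y=1) = π·p₁ + (1−π)·p₀ = 0.528×0.11111 + 0.472×0.0092421 = 0.063029.
Under exogeneity, PAF = [P(Y=1) − p₀] / P(Y=1).
PAF = (0.063029 − 0.0092421) / 0.063029 ≈ 0.8534

PAF ≈ 0.853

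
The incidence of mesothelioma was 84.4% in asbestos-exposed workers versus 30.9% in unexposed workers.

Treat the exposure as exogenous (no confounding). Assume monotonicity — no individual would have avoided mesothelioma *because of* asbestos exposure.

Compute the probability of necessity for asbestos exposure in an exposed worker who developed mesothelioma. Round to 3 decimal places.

p₁ = 0.844, p₀ = 0.309.
Under exogeneity and monotonicity, PN = (p₁ − p₀) / p₁.
PN = (0.844 − 0.309) / 0.844 = 0.535 / 0.844 ≈ 0.6339

PN ≈ 0.634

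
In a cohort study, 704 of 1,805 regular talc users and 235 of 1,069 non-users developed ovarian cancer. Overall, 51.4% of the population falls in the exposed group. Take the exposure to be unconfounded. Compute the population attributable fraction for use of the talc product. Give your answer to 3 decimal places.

p₁ = P(outcome | exposed) = 704/1805 = 0.39003
p₀ = P(outcome | unexposed) = 235/1069 = 0.21983
Overall risk P(Y=1) = π·p₁ + (1−π)·p₀ = 0.514×0.39003 + 0.486×0.21983 = 0.30731.
Under exogeneity, PAF = [P(Y=1) − p₀] / P(Y=1).
PAF = (0.30731 − 0.21983) / 0.30731 ≈ 0.2847

PAF ≈ 0.285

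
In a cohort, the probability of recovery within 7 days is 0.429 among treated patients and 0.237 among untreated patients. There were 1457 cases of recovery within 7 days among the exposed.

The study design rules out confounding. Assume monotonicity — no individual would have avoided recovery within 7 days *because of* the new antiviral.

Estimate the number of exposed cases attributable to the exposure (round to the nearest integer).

about 652 cases

Let p₁ = 0.429, p₀ = 0.237.
PN = (p₁ − p₀)/p₁ = (0.429 − 0.237) / 0.429 ≈ 0.44755.
Attributable cases ≈ PN × (exposed cases) = 0.44755 × 1457 ≈ 652.08.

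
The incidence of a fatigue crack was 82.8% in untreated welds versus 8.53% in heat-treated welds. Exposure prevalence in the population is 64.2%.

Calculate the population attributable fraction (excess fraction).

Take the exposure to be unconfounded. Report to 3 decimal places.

p₁ = 0.828, p₀ = 0.0853.
Overall risk P(Y=1) = π·p₁ + (1−π)·p₀ = 0.642×0.828 + 0.358×0.0853 = 0.56211.
Under exogeneity, PAF = [P(Y=1) − p₀] / P(Y=1).
PAF = (0.56211 − 0.0853) / 0.56211 ≈ 0.8483

PAF ≈ 0.848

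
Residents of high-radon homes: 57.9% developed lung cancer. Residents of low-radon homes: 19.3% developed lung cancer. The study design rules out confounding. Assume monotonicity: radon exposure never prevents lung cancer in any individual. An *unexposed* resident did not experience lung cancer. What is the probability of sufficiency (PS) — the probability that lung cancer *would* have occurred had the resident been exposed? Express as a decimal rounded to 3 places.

PS ≈ 0.478

p₁ = 0.579, p₀ = 0.193.
Under exogeneity and monotonicity, PS = (p₁ − p₀) / (1 − p₀).
PS = (0.579 − 0.193) / (1 − 0.193) = 0.386 / 0.807 ≈ 0.4783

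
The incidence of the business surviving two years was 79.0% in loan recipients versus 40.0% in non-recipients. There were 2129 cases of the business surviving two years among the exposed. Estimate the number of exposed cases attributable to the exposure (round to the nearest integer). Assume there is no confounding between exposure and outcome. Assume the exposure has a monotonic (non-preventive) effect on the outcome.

p₁ = 0.79, p₀ = 0.4.
PN = (p₁ − p₀)/p₁ = (0.79 − 0.4) / 0.79 ≈ 0.49367.
Attributable cases ≈ PN × (exposed cases) = 0.49367 × 2129 ≈ 1051.03.

about 1051 cases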